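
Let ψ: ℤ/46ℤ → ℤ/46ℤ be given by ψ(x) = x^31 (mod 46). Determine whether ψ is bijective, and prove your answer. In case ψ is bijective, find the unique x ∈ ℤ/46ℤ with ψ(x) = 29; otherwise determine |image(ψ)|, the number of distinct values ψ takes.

25

Computing x^31 mod 46 for each x (by repeated squaring, reducing mod 46 at every step), the values ψ(0), ψ(1), …, ψ(45) are: 0, 1, 6, 41, 36, 11, 16, 15, 32, 25, 20, 19, 4, 3, 44, 37, 8, 7, 12, 33, 28, 17, 22, 23, 24, 29, 18, 13, 34, 39, 38, 9, 2, 43, 42, 27, 26, 21, 14, 31, 30, 35, 10, 5, 40, 45.
Every element of ℤ/46ℤ appears exactly once in this list, so ψ is a bijection, and in particular bijective.
Since ψ is bijective, we read off the preimage of 29 from the same table: ψ(25) = 29, so ψ⁻¹(29) = 25.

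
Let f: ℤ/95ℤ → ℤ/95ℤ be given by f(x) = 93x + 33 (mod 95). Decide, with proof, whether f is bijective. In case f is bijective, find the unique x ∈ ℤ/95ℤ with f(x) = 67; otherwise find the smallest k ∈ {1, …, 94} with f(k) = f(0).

78

Suppose f(u) = f(v) in ℤ/95ℤ. Then 93u + 33 ≡ 93v + 33 (mod 95), so 93(u − v) ≡ 0 (mod 95).
Since gcd(93, 95) = 1, 93 is invertible modulo 95, therefore u − v ≡ 0 (mod 95), i.e. u = v.
We now compute 93⁻¹ mod 95 explicitly. Euclid's algorithm: 95 = 1·93 + 2, 93 = 46·2 + 1; back-substituting gives 1 = 47·93 − 46·95, so 93⁻¹ ≡ 47 (mod 95).
Then y ↦ 47(y − 33) is a two-sided inverse to f, so every y ∈ ℤ/95ℤ has a preimage.
Therefore f is bijective.
Since f is bijective, we find f⁻¹(67): we need 93x ≡ 67 − 33 ≡ 34 (mod 95). Using 93⁻¹ = 47: x ≡ 47·34 = 1598 = 16·95 + 78, so x = 78.
Check: f(78) = 93·78 + 33 = 7287 = 76·95 + 67 ≡ 67 (mod 95).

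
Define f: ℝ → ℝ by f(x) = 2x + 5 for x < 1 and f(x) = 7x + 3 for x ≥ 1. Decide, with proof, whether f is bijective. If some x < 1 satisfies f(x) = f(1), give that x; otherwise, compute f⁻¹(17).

Both pieces are strictly increasing (slopes 2 and 7), so each is injective on its own interval.
The left piece maps (−∞, 1) onto (−∞, 7); the right piece maps [1, ∞) onto [10, ∞).
The images leave a gap (7 has no preimage), so f is not surjective, hence not bijective.
Because the two images are disjoint, no x < 1 has f(x) = f(1), so we compute f⁻¹(17): 17 lies in [10, ∞), so solve 7x + 3 = 17: x = (17 − 3)/7 = 2.

2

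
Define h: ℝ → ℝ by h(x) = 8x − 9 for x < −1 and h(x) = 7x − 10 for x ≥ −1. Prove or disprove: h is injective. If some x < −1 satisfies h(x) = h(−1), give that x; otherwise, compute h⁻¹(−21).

Both pieces are strictly increasing (slopes 8 and 7), so each is injective on its own interval.
The left piece maps (−∞, −1) onto (−∞, −17); the right piece maps [−1, ∞) onto [−17, ∞).
These images are disjoint, so no value is attained by both pieces. So h is injective.
Because the two images are disjoint, no x < −1 has h(x) = h(−1), so we compute h⁻¹(−21): −21 lies in (−∞, −17), so solve 8x − 9 = −21: x = (−21 + 9)/8 = −3/2.

-3/2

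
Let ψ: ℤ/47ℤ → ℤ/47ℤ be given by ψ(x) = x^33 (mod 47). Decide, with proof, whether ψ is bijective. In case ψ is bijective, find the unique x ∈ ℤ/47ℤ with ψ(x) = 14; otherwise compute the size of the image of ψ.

24

Since 47 is prime, the nonzero elements of ℤ/47ℤ form a cyclic group of order 46.
As gcd(33, 46) = 1, raising to the 33rd power is a bijection on this group: if u^33 ≡ v^33 then (uv^{−1})^33 = 1, and the only element of order dividing gcd(33, 46) = 1 is 1, so u = v.
With ψ(0) = 0 this makes ψ injective on all of ℤ/47ℤ, hence bijective (finite equal-size domain and codomain). In particular ψ is bijective.
Since ψ is bijective, we find the preimage of 14. The inverse of x ↦ x^33 on (ℤ/47ℤ)^× is x ↦ x^7, because 33·7 = 231 = 5·46 + 1 ≡ 1 (mod 46) and x^{46} = 1 for x ≠ 0 (Fermat). So ψ⁻¹(14) = 14^7 mod 47.
Repeated squaring mod 47: 14^1 ≡ 14, 14^2 ≡ 14² = 196 ≡ 8, 14^4 ≡ 8² = 64 ≡ 17. Since 7 = 4 + 2 + 1, 14^7 ≡ 17·8·14: 17·8 = 136 ≡ 42, then 42·14 = 588 ≡ 24. So 14^7 ≡ 24 (mod 47).
Hence ψ⁻¹(14) = 24.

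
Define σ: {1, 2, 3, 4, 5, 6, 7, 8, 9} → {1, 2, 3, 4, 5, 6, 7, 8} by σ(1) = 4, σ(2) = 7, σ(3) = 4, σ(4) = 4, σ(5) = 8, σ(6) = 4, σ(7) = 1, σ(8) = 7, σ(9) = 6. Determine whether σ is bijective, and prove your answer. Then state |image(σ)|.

5

σ(1) = 4 = σ(3) with 1 ≠ 3, so σ is not injective, hence not bijective.
The image of σ is {1, 4, 6, 7, 8}, which has 5 elements.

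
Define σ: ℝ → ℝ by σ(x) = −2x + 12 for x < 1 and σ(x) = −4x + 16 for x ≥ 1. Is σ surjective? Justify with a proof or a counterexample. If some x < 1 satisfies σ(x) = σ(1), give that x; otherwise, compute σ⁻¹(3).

0

Both pieces are strictly decreasing (slopes −2 and −4), so each is injective on its own interval.
The left piece maps (−∞, 1) onto (10, ∞); the right piece maps [1, ∞) onto (−∞, 12].
The union (10, ∞) ∪ (−∞, 12] covers ℝ, so σ is surjective.
For the follow-up: the images overlap, so an x < 1 with σ(x) = σ(1) exists. σ(1) = 12; solving −2x + 12 = 12 for x < 1 gives x = (12 − 12)/(−2) = 0.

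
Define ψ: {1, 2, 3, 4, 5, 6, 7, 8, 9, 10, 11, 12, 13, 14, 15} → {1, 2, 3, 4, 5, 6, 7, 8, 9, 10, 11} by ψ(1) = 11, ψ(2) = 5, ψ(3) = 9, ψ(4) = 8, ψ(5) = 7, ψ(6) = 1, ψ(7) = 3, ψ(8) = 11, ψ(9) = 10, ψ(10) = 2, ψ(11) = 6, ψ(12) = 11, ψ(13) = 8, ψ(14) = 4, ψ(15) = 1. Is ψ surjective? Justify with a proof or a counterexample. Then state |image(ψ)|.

Every element of the codomain has a preimage: 1 = ψ(6), 2 = ψ(10), 3 = ψ(7), 4 = ψ(14), 5 = ψ(2), 6 = ψ(11), 7 = ψ(5), 8 = ψ(4), 9 = ψ(3), 10 = ψ(9), 11 = ψ(1).
Hence ψ is surjective.
The image of ψ is {1, 2, 3, 4, 5, 6, 7, 8, 9, 10, 11}, which has 11 elements.

11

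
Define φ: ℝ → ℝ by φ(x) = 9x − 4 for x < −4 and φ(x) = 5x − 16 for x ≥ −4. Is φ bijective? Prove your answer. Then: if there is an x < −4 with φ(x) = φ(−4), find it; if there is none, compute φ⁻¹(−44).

Both pieces are strictly increasing (slopes 9 and 5), so each is injective on its own interval.
The left piece maps (−∞, −4) onto (−∞, −40); the right piece maps [−4, ∞) onto [−36, ∞).
The images leave a gap (−40 has no preimage), so φ is not surjective, hence not bijective.
Because the two images are disjoint, no x < −4 has φ(x) = φ(−4), so we compute φ⁻¹(−44): −44 lies in (−∞, −40), so solve 9x − 4 = −44: x = (−44 + 4)/9 = −40/9.

-40/9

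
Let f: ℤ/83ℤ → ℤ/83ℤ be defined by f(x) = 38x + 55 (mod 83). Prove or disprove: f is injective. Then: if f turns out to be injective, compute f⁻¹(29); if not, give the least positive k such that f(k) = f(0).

If f(a) = f(b), then 38a ≡ 38b (mod 83). Because gcd(38, 83) = 1, we may cancel 38 to get a ≡ b (mod 83).
So f is injective.
We now compute 38⁻¹ mod 83 explicitly. Euclid's algorithm: 83 = 2·38 + 7, 38 = 5·7 + 3, 7 = 2·3 + 1; back-substituting gives 1 = 59·38 − 27·83, so 38⁻¹ ≡ 59 (mod 83).
Since f is injective, we compute f⁻¹(29): solve 38x + 55 ≡ 29 (mod 83), i.e. 38x ≡ 57 (mod 83).
Multiplying by 38⁻¹ = 59 gives x ≡ 59·57 = 3363 = 40·83 + 43 ≡ 43 (mod 83).
Check: f(43) = 38·43 + 55 = 1689 = 20·83 + 29 ≡ 29 (mod 83).

43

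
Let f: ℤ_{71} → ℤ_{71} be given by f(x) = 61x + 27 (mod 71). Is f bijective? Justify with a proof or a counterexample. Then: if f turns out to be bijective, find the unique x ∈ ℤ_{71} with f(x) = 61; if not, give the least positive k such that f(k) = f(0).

25

Recall that f is injective if f(u) = f(v) implies u = v.
Suppose f(u) = f(v) in ℤ_{71}. Then 61u + 27 ≡ 61v + 27 (mod 71), thus 61(u − v) ≡ 0 (mod 71).
Since gcd(61, 71) = 1, 61 is invertible modulo 71, therefore u − v ≡ 0 (mod 71), i.e. u = v.
We now compute 61⁻¹ mod 71 explicitly. Euclid's algorithm: 71 = 1·61 + 10, 61 = 6·10 + 1; back-substituting gives 1 = 7·61 − 6·71, so 61⁻¹ ≡ 7 (mod 71).
For any y ∈ ℤ_{71}, x = 7(y − 27) mod 71 satisfies f(x) = 61·7(y − 27) + 27 ≡ y (since 61·7 ≡ 1 mod 71). So every y has a preimage.
Hence f is bijective.
Since f is bijective, we find f⁻¹(61): we need 61x ≡ 61 − 27 ≡ 34 (mod 71). Using 61⁻¹ = 7: x ≡ 7·34 = 238 = 3·71 + 25, so x = 25.
Check: f(25) = 61·25 + 27 = 1552 = 21·71 + 61 ≡ 61 (mod 71).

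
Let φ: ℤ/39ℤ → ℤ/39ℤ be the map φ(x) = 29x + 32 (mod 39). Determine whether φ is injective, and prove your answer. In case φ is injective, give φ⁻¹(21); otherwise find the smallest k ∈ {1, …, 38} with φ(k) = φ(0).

5

Suppose φ(a) = φ(b) in ℤ/39ℤ. Then 29a + 32 ≡ 29b + 32 (mod 39), so 29(a − b) ≡ 0 (mod 39).
Since gcd(29, 39) = 1, 29 is invertible modulo 39, therefore a − b ≡ 0 (mod 39), i.e. a = b.
So φ is injective.
We now compute 29⁻¹ mod 39 explicitly. Euclid's algorithm: 39 = 1·29 + 10, 29 = 2·10 + 9, 10 = 1·9 + 1; back-substituting gives 1 = 35·29 − 26·39, so 29⁻¹ ≡ 35 (mod 39).
Since φ is injective, we compute φ⁻¹(21): solve 29x + 32 ≡ 21 (mod 39), i.e. 29x ≡ 28 (mod 39).
Multiplying by 29⁻¹ = 35 gives x ≡ 35·28 = 980 = 25·39 + 5 ≡ 5 (mod 39).
Check: φ(5) = 29·5 + 32 = 177 = 4·39 + 21 ≡ 21 (mod 39).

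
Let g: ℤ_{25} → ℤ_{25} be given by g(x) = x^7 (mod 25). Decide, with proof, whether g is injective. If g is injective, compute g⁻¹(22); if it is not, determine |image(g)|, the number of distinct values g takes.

g(0) = 0^7 = 0.
g(5): Repeated squaring mod 25: 5^1 ≡ 5, 5^2 ≡ 5² = 25 ≡ 0, 5^4 ≡ 0² = 0. Since 7 = 4 + 2 + 1, 5^7 ≡ 0·0·5: 0·0 = 0, then 0·5 = 0. So 5^7 ≡ 0 (mod 25).
So g(0) = g(5) = 0 while 0 ≠ 5, therefore g is not injective.
Since g is not injective, we determine |image(g)|. Computing x^7 mod 25 for each x (by repeated squaring, reducing mod 25 at every step), the values g(0), g(1), …, g(24) are: 0, 1, 3, 12, 9, 0, 11, 18, 2, 19, 0, 21, 8, 17, 4, 0, 6, 23, 7, 14, 0, 16, 13, 22, 24.
The distinct values are {0, 1, 2, 3, 4, 6, 7, 8, 9, 11, 12, 13, 14, 16, 17, 18, 19, 21, 22, 23, 24}; there are 21 of them.

21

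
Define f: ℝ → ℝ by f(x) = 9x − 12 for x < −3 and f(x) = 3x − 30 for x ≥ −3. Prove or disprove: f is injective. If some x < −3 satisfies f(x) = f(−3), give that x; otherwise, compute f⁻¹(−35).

Both pieces are strictly increasing (slopes 9 and 3), so each is injective on its own interval.
The left piece maps (−∞, −3) onto (−∞, −39); the right piece maps [−3, ∞) onto [−39, ∞).
These images are disjoint, so no value is attained by both pieces. Therefore f is injective.
Because the two images are disjoint, no x < −3 has f(x) = f(−3), so we compute f⁻¹(−35): −35 lies in [−39, ∞), so solve 3x − 30 = −35: x = (−35 + 30)/3 = −5/3.

-5/3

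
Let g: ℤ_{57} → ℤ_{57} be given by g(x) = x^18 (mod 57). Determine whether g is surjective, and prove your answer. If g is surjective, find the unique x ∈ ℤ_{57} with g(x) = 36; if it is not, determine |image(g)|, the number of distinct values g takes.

4

g(1) = 1^18 = 1.
g(2): Repeated squaring mod 57: 2^1 ≡ 2, 2^2 ≡ 2² = 4, 2^4 ≡ 4² = 16, 2^8 ≡ 16² = 256 ≡ 28, 2^16 ≡ 28² = 784 ≡ 43. Since 18 = 16 + 2, 2^18 ≡ 43·4: 43·4 = 172 ≡ 1. So 2^18 ≡ 1 (mod 57).
So g(1) = g(2) = 1 while 1 ≠ 2, therefore g is not injective.
A non-injective map from the 57-element set ℤ_{57} to itself takes at most 56 distinct values, so it cannot be surjective. So g is not surjective.
Since g is not surjective, we determine |image(g)|. Computing x^18 mod 57 for each x (by repeated squaring, reducing mod 57 at every step), the values g(0), g(1), …, g(56) are: 0, 1, 1, 39, 1, 1, 39, 1, 1, 39, 1, 1, 39, 1, 1, 39, 1, 1, 39, 19, 1, 39, 1, 1, 39, 1, 1, 39, 1, 1, 39, 1, 1, 39, 1, 1, 39, 1, 19, 39, 1, 1, 39, 1, 1, 39, 1, 1, 39, 1, 1, 39, 1, 1, 39, 1, 1.
The distinct values are {0, 1, 19, 39}; there are 4 of them.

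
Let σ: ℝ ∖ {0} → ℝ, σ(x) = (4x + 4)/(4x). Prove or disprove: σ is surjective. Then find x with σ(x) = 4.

1/3

If σ(x) = 1, cross-multiplying gives 4(4x + 4) = 4(4x), which simplifies to 16 = 0 — false.  So 1 has no preimage and σ is not surjective.
Solving σ(x) = 4: cross-multiplying gives 4x + 4 = 4(4x), which rearranges to −12x = −4, so x = 1/3.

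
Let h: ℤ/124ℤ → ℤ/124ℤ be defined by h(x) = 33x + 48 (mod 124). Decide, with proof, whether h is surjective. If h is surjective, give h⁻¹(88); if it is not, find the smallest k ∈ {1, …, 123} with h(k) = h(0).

Since gcd(33, 124) = 1, 33 is invertible modulo 124. Euclid's algorithm: 124 = 3·33 + 25, 33 = 1·25 + 8, 25 = 3·8 + 1; back-substituting gives 1 = 109·33 − 29·124, so 33⁻¹ ≡ 109 (mod 124).
For any y ∈ ℤ/124ℤ, x = 109(y − 48) mod 124 satisfies h(x) = 33·109(y − 48) + 48 ≡ y (since 33·109 ≡ 1 mod 124). So every y has a preimage.
Therefore h is surjective.
Since h is surjective, we find h⁻¹(88): we need 33x ≡ 88 − 48 ≡ 40 (mod 124). Using 33⁻¹ = 109: x ≡ 109·40 = 4360 = 35·124 + 20, so x = 20.
Check: h(20) = 33·20 + 48 = 708 = 5·124 + 88 ≡ 88 (mod 124).

20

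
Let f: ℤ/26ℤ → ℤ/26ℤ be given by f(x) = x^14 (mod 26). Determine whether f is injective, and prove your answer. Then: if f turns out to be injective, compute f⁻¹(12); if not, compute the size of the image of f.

14

f(12): Repeated squaring mod 26: 12^1 ≡ 12, 12^2 ≡ 12² = 144 ≡ 14, 12^4 ≡ 14² = 196 ≡ 14, 12^8 ≡ 14² = 196 ≡ 14. Since 14 = 8 + 4 + 2, 12^14 ≡ 14·14·14: 14·14 = 196 ≡ 14, then 14·14 = 196 ≡ 14. So 12^14 ≡ 14 (mod 26).
f(14): Repeated squaring mod 26: 14^1 ≡ 14, 14^2 ≡ 14² = 196 ≡ 14, 14^4 ≡ 14² = 196 ≡ 14, 14^8 ≡ 14² = 196 ≡ 14. Since 14 = 8 + 4 + 2, 14^14 ≡ 14·14·14: 14·14 = 196 ≡ 14, then 14·14 = 196 ≡ 14. So 14^14 ≡ 14 (mod 26).
So f(12) = f(14) = 14 while 12 ≠ 14, so f is not injective.
Since f is not injective, we determine |image(f)|. Computing x^14 mod 26 for each x (by repeated squaring, reducing mod 26 at every step), the values f(0), f(1), …, f(25) are: 0, 1, 4, 9, 16, 25, 10, 23, 12, 3, 22, 17, 14, 13, 14, 17, 22, 3, 12, 23, 10, 25, 16, 9, 4, 1.
The distinct values are {0, 1, 3, 4, 9, 10, 12, 13, 14, 16, 17, 22, 23, 25}; there are 14 of them.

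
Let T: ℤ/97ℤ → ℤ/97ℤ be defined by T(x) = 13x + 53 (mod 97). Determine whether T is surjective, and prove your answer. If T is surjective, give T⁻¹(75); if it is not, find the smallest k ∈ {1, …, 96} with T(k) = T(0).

39

Recall that T is surjective if every y in the codomain equals T(x) for some x in the domain.
Since gcd(13, 97) = 1, 13 is invertible modulo 97. Euclid's algorithm: 97 = 7·13 + 6, 13 = 2·6 + 1; back-substituting gives 1 = 15·13 − 2·97, so 13⁻¹ ≡ 15 (mod 97).
Then y ↦ 15(y − 53) is a two-sided inverse to T, so every y ∈ ℤ/97ℤ has a preimage.
Thus T is surjective.
Since T is surjective, we find T⁻¹(75): we need 13x ≡ 75 − 53 ≡ 22 (mod 97). Using 13⁻¹ = 15: x ≡ 15·22 = 330 = 3·97 + 39, so x = 39.
Check: T(39) = 13·39 + 53 = 560 = 5·97 + 75 ≡ 75 (mod 97).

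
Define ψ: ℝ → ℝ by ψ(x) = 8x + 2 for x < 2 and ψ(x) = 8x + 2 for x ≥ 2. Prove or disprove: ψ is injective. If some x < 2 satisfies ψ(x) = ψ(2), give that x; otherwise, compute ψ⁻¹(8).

Both pieces are strictly increasing (slopes 8 and 8), so each is injective on its own interval.
The left piece maps (−∞, 2) onto (−∞, 18); the right piece maps [2, ∞) onto [18, ∞).
These images are disjoint, so no value is attained by both pieces. Therefore ψ is injective.
Because the two images are disjoint, no x < 2 has ψ(x) = ψ(2), so we compute ψ⁻¹(8): 8 lies in (−∞, 18), so solve 8x + 2 = 8: x = (8 − 2)/8 = 3/4.

3/4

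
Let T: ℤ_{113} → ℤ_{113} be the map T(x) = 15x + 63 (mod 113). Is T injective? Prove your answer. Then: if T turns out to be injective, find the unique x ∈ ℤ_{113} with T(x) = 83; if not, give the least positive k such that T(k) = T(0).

39

If T(x_1) = T(x_2), then 15x_1 ≡ 15x_2 (mod 113). Because gcd(15, 113) = 1, we may cancel 15 to get x_1 ≡ x_2 (mod 113).
Thus T is injective.
We now compute 15⁻¹ mod 113 explicitly. Euclid's algorithm: 113 = 7·15 + 8, 15 = 1·8 + 7, 8 = 1·7 + 1; back-substituting gives 1 = 98·15 − 13·113, so 15⁻¹ ≡ 98 (mod 113).
Since T is injective, we compute T⁻¹(83): solve 15x + 63 ≡ 83 (mod 113), i.e. 15x ≡ 20 (mod 113).
Multiplying by 15⁻¹ = 98 gives x ≡ 98·20 = 1960 = 17·113 + 39 ≡ 39 (mod 113).
Check: T(39) = 15·39 + 63 = 648 = 5·113 + 83 ≡ 83 (mod 113).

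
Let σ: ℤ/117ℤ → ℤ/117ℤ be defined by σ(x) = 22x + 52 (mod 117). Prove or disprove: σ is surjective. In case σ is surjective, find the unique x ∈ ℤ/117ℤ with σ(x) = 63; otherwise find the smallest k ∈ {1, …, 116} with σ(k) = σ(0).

Since gcd(22, 117) = 1, 22 is invertible modulo 117. Euclid's algorithm: 117 = 5·22 + 7, 22 = 3·7 + 1; back-substituting gives 1 = 16·22 − 3·117, so 22⁻¹ ≡ 16 (mod 117).
Then y ↦ 16(y − 52) is a two-sided inverse to σ, so every y ∈ ℤ/117ℤ has a preimage.
Hence σ is surjective.
Since σ is surjective, we compute σ⁻¹(63): solve 22x + 52 ≡ 63 (mod 117), i.e. 22x ≡ 11 (mod 117).
Multiplying by 22⁻¹ = 16 gives x ≡ 16·11 = 176 = 1·117 + 59 ≡ 59 (mod 117).
Check: σ(59) = 22·59 + 52 = 1350 = 11·117 + 63 ≡ 63 (mod 117).

59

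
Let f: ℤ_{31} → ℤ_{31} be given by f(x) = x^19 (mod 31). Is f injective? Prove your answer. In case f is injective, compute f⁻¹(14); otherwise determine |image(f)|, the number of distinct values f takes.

Since 31 is prime, the nonzero elements of ℤ_{31} form a cyclic group of order 30.
As gcd(19, 30) = 1, raising to the 19th power is a bijection on this group: if a^19 ≡ b^19 then (ab^{−1})^19 = 1, and the only element of order dividing gcd(19, 30) = 1 is 1, so a = b.
With f(0) = 0 this makes f injective on all of ℤ_{31}, hence bijective (finite equal-size domain and codomain). In particular f is injective.
Since f is injective, we find the preimage of 14. The inverse of x ↦ x^19 on (ℤ_{31})^× is x ↦ x^19, because 19·19 = 361 = 12·30 + 1 ≡ 1 (mod 30) and x^{30} = 1 for x ≠ 0 (Fermat). So f⁻¹(14) = 14^19 mod 31.
Repeated squaring mod 31: 14^1 ≡ 14, 14^2 ≡ 14² = 196 ≡ 10, 14^4 ≡ 10² = 100 ≡ 7, 14^8 ≡ 7² = 49 ≡ 18, 14^16 ≡ 18² = 324 ≡ 14. Since 19 = 16 + 2 + 1, 14^19 ≡ 14·10·14: 14·10 = 140 ≡ 16, then 16·14 = 224 ≡ 7. So 14^19 ≡ 7 (mod 31).
Hence f⁻¹(14) = 7.

7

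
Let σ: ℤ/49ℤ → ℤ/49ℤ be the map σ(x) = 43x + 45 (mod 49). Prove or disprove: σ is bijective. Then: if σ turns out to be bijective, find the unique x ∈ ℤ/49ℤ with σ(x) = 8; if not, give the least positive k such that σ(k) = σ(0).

Suppose σ(s) = σ(t) in ℤ/49ℤ. Then 43s + 45 ≡ 43t + 45 (mod 49), therefore 43(s − t) ≡ 0 (mod 49).
Since gcd(43, 49) = 1, 43 is invertible modulo 49, so s − t ≡ 0 (mod 49), i.e. s = t.
We now compute 43⁻¹ mod 49 explicitly. Euclid's algorithm: 49 = 1·43 + 6, 43 = 7·6 + 1; back-substituting gives 1 = 8·43 − 7·49, so 43⁻¹ ≡ 8 (mod 49).
For any y ∈ ℤ/49ℤ, x = 8(y − 45) mod 49 satisfies σ(x) = 43·8(y − 45) + 45 ≡ y (since 43·8 ≡ 1 mod 49). So every y has a preimage.
So σ is bijective.
Since σ is bijective, we compute σ⁻¹(8): solve 43x + 45 ≡ 8 (mod 49), i.e. 43x ≡ 12 (mod 49).
Multiplying by 43⁻¹ = 8 gives x ≡ 8·12 = 96 = 1·49 + 47 ≡ 47 (mod 49).
Check: σ(47) = 43·47 + 45 = 2066 = 42·49 + 8 ≡ 8 (mod 49).

47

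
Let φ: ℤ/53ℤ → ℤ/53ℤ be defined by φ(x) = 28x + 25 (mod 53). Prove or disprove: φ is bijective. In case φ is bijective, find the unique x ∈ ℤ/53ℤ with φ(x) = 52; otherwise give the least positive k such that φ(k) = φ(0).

Suppose φ(a) = φ(b) in ℤ/53ℤ. Then 28a + 25 ≡ 28b + 25 (mod 53), hence 28(a − b) ≡ 0 (mod 53).
Since gcd(28, 53) = 1, 28 is invertible modulo 53, thus a − b ≡ 0 (mod 53), i.e. a = b.
We now compute 28⁻¹ mod 53 explicitly. Euclid's algorithm: 53 = 1·28 + 25, 28 = 1·25 + 3, 25 = 8·3 + 1; back-substituting gives 1 = 36·28 − 19·53, so 28⁻¹ ≡ 36 (mod 53).
For any y ∈ ℤ/53ℤ, x = 36(y − 25) mod 53 satisfies φ(x) = 28·36(y − 25) + 25 ≡ y (since 28·36 ≡ 1 mod 53). So every y has a preimage.
Thus φ is bijective.
Since φ is bijective, we compute φ⁻¹(52): solve 28x + 25 ≡ 52 (mod 53), i.e. 28x ≡ 27 (mod 53).
Multiplying by 28⁻¹ = 36 gives x ≡ 36·27 = 972 = 18·53 + 18 ≡ 18 (mod 53).
Check: φ(18) = 28·18 + 25 = 529 = 9·53 + 52 ≡ 52 (mod 53).

18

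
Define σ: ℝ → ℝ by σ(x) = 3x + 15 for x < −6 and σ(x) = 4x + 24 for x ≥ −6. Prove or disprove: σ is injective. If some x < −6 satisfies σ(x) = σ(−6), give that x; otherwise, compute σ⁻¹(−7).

-22/3

Both pieces are strictly increasing (slopes 3 and 4), so each is injective on its own interval.
The left piece maps (−∞, −6) onto (−∞, −3); the right piece maps [−6, ∞) onto [0, ∞).
These images are disjoint, so no value is attained by both pieces. Thus σ is injective.
Because the two images are disjoint, no x < −6 has σ(x) = σ(−6), so we compute σ⁻¹(−7): −7 lies in (−∞, −3), so solve 3x + 15 = −7: x = (−7 − 15)/3 = −22/3.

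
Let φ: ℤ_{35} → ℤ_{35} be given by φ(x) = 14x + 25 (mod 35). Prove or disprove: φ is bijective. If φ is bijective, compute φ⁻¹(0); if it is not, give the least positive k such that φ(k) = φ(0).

5

By definition, φ is injective if φ(u) = φ(v) implies u = v.
We have gcd(14, 35) = 7 > 1. Taking u = 0 and v = 5: φ(0) = 25 and φ(5) = 14·5 + 25 = 95 ≡ 25 (mod 35).
So φ(0) = φ(5) while 0 ≠ 5, hence φ is not injective, hence not bijective.
Since φ is not bijective, we find the least positive k with φ(k) = φ(0): this means 14k ≡ 0 (mod 35), i.e. 35 ∣ 14k. Since gcd(14, 35) = 7, dividing through by 7 this holds exactly when 5 ∣ 2k, and as gcd(2, 5) = 1, exactly when 5 ∣ k.
The smallest positive such k is 5.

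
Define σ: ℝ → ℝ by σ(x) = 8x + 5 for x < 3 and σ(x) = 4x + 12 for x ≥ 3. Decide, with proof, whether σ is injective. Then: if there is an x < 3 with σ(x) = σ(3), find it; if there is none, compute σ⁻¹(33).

Both pieces are strictly increasing (slopes 8 and 4), so each is injective on its own interval.
The left piece maps (−∞, 3) onto (−∞, 29); the right piece maps [3, ∞) onto [24, ∞).
These images overlap. In particular σ(3) = 24 (right piece), and solving 8x + 5 = 24 on the left piece gives x = 19/8 < 3.
So σ(19/8) = σ(3) with 19/8 ≠ 3, and σ is not injective. This x = 19/8 is the requested value below 3.

19/8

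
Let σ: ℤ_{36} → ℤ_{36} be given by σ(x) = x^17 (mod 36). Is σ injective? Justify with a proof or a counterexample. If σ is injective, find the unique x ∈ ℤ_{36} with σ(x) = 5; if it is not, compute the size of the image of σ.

21

σ(0) = 0^17 = 0.
σ(6): Repeated squaring mod 36: 6^1 ≡ 6, 6^2 ≡ 6² = 36 ≡ 0, 6^4 ≡ 0² = 0, 6^8 ≡ 0² = 0, 6^16 ≡ 0² = 0. Since 17 = 16 + 1, 6^17 ≡ 0·6: 0·6 = 0. So 6^17 ≡ 0 (mod 36).
So σ(0) = σ(6) = 0 while 0 ≠ 6, thus σ is not injective.
Since σ is not injective, we determine |image(σ)|. Computing x^17 mod 36 for each x (by repeated squaring, reducing mod 36 at every step), the values σ(0), σ(1), …, σ(35) are: 0, 1, 32, 27, 16, 29, 0, 31, 8, 9, 28, 23, 0, 25, 20, 27, 4, 17, 0, 19, 32, 9, 16, 11, 0, 13, 8, 27, 28, 5, 0, 7, 20, 9, 4, 35.
The distinct values are {0, 1, 4, 5, 7, 8, 9, 11, 13, 16, 17, 19, 20, 23, 25, 27, 28, 29, 31, 32, 35}; there are 21 of them.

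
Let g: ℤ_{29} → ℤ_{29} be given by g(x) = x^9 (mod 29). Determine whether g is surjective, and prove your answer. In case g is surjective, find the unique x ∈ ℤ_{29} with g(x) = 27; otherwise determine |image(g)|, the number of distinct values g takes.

18

Since 29 is prime, the nonzero elements of ℤ_{29} form a cyclic group of order 28.
As gcd(9, 28) = 1, raising to the 9th power is a bijection on this group: if s^9 ≡ t^9 then (st^{−1})^9 = 1, and the only element of order dividing gcd(9, 28) = 1 is 1, so s = t.
With g(0) = 0 this makes g injective on all of ℤ_{29}, hence bijective (finite equal-size domain and codomain). In particular g is surjective.
Since g is surjective, we find the preimage of 27. The inverse of x ↦ x^9 on (ℤ_{29})^× is x ↦ x^25, because 9·25 = 225 = 8·28 + 1 ≡ 1 (mod 28) and x^{28} = 1 for x ≠ 0 (Fermat). So g⁻¹(27) = 27^25 mod 29.
Repeated squaring mod 29: 27^1 ≡ 27, 27^2 ≡ 27² = 729 ≡ 4, 27^4 ≡ 4² = 16, 27^8 ≡ 16² = 256 ≡ 24, 27^16 ≡ 24² = 576 ≡ 25. Since 25 = 16 + 8 + 1, 27^25 ≡ 25·24·27: 25·24 = 600 ≡ 20, then 20·27 = 540 ≡ 18. So 27^25 ≡ 18 (mod 29).
Hence g⁻¹(27) = 18.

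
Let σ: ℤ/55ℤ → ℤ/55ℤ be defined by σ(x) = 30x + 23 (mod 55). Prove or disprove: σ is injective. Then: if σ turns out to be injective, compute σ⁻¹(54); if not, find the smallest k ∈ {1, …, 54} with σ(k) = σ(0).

11

We have gcd(30, 55) = 5 > 1. Taking s = 0 and t = 11: σ(0) = 23 and σ(11) = 30·11 + 23 = 353 ≡ 23 (mod 55).
So σ(0) = σ(11) while 0 ≠ 11, therefore σ is not injective.
Since σ is not injective, we find the least positive k with σ(k) = σ(0): this means 30k ≡ 0 (mod 55), i.e. 55 ∣ 30k. Since gcd(30, 55) = 5, dividing through by 5 this holds exactly when 11 ∣ 6k, and as gcd(6, 11) = 1, exactly when 11 ∣ k.
The smallest positive such k is 11.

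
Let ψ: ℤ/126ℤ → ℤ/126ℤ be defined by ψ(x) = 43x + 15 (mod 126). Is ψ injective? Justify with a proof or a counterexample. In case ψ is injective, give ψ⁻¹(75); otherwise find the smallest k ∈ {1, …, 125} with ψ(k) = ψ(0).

Suppose ψ(a) = ψ(b) in ℤ/126ℤ. Then 43a + 15 ≡ 43b + 15 (mod 126), therefore 43(a − b) ≡ 0 (mod 126).
Since gcd(43, 126) = 1, 43 is invertible modulo 126, hence a − b ≡ 0 (mod 126), i.e. a = b.
Therefore ψ is injective.
We now compute 43⁻¹ mod 126 explicitly. Euclid's algorithm: 126 = 2·43 + 40, 43 = 1·40 + 3, 40 = 13·3 + 1; back-substituting gives 1 = 85·43 − 29·126, so 43⁻¹ ≡ 85 (mod 126).
Since ψ is injective, we find ψ⁻¹(75): we need 43x ≡ 75 − 15 ≡ 60 (mod 126). Using 43⁻¹ = 85: x ≡ 85·60 = 5100 = 40·126 + 60, so x = 60.
Check: ψ(60) = 43·60 + 15 = 2595 = 20·126 + 75 ≡ 75 (mod 126).

60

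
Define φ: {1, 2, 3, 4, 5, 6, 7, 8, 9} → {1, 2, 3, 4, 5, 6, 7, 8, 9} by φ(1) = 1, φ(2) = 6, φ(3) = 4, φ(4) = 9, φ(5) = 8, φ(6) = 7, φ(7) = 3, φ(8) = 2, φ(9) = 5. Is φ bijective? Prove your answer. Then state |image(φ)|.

The values 1, 6, 4, 9, 8, 7, 3, 2, 5 are a permutation of {1, 2, 3, 4, 5, 6, 7, 8, 9}: each element appears exactly once.
So φ is injective and surjective, hence bijective.
The image of φ is {1, 2, 3, 4, 5, 6, 7, 8, 9}, which has 9 elements.

9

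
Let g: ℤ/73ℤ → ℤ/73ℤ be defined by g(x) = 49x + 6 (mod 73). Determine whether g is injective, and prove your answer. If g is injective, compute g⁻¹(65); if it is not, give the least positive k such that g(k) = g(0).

Recall: injectivity means: for all a, b in the domain, g(a) = g(b) implies a = b.
Suppose g(a) = g(b) in ℤ/73ℤ. Then 49a + 6 ≡ 49b + 6 (mod 73), so 49(a − b) ≡ 0 (mod 73).
Since gcd(49, 73) = 1, 49 is invertible modulo 73, therefore a − b ≡ 0 (mod 73), i.e. a = b.
Therefore g is injective.
We now compute 49⁻¹ mod 73 explicitly. Euclid's algorithm: 73 = 1·49 + 24, 49 = 2·24 + 1; back-substituting gives 1 = 3·49 − 2·73, so 49⁻¹ ≡ 3 (mod 73).
Since g is injective, we find g⁻¹(65): we need 49x ≡ 65 − 6 ≡ 59 (mod 73). Using 49⁻¹ = 3: x ≡ 3·59 = 177 = 2·73 + 31, so x = 31.
Check: g(31) = 49·31 + 6 = 1525 = 20·73 + 65 ≡ 65 (mod 73).

31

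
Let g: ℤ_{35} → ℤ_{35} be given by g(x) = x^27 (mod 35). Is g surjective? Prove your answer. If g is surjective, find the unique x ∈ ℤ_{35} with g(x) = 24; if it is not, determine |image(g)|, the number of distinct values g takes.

g(4): Repeated squaring mod 35: 4^1 ≡ 4, 4^2 ≡ 4² = 16, 4^4 ≡ 16² = 256 ≡ 11, 4^8 ≡ 11² = 121 ≡ 16, 4^16 ≡ 16² = 256 ≡ 11. Since 27 = 16 + 8 + 2 + 1, 4^27 ≡ 11·16·16·4: 11·16 = 176 ≡ 1, then 1·16 = 16, then 16·4 = 64 ≡ 29. So 4^27 ≡ 29 (mod 35).
g(9): Repeated squaring mod 35: 9^1 ≡ 9, 9^2 ≡ 9² = 81 ≡ 11, 9^4 ≡ 11² = 121 ≡ 16, 9^8 ≡ 16² = 256 ≡ 11, 9^16 ≡ 11² = 121 ≡ 16. Since 27 = 16 + 8 + 2 + 1, 9^27 ≡ 16·11·11·9: 16·11 = 176 ≡ 1, then 1·11 = 11, then 11·9 = 99 ≡ 29. So 9^27 ≡ 29 (mod 35).
So g(4) = g(9) = 29 while 4 ≠ 9, hence g is not injective.
A non-injective map from the 35-element set ℤ_{35} to itself takes at most 34 distinct values, so it cannot be surjective. So g is not surjective.
Since g is not surjective, we determine |image(g)|. Computing x^27 mod 35 for each x (by repeated squaring, reducing mod 35 at every step), the values g(0), g(1), …, g(34) are: 0, 1, 8, 27, 29, 20, 6, 28, 22, 29, 20, 1, 13, 27, 14, 15, 1, 13, 22, 34, 20, 21, 8, 22, 34, 15, 6, 13, 7, 29, 15, 6, 8, 27, 34.
The distinct values are {0, 1, 6, 7, 8, 13, 14, 15, 20, 21, 22, 27, 28, 29, 34}; there are 15 of them.

15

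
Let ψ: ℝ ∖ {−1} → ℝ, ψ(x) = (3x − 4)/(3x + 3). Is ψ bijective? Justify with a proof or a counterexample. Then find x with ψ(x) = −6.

-2/3

If ψ(x) = 1, cross-multiplying gives 3(3x − 4) = 3(3x + 3), which simplifies to −12 = 9 — false.  So 1 has no preimage and ψ is not surjective.
So ψ is not bijective.
Solving ψ(x) = −6: cross-multiplying gives 3x − 4 = −6(3x + 3), which rearranges to 21x = −14, so x = −2/3.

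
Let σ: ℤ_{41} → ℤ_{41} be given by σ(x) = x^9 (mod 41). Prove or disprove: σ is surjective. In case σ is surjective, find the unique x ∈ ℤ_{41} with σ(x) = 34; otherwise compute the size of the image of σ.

Since 41 is prime, the nonzero elements of ℤ_{41} form a cyclic group of order 40.
As gcd(9, 40) = 1, raising to the 9th power is a bijection on this group: if x_1^9 ≡ x_2^9 then (x_1x_2^{−1})^9 = 1, and the only element of order dividing gcd(9, 40) = 1 is 1, so x_1 = x_2.
With σ(0) = 0 this makes σ injective on all of ℤ_{41}, hence bijective (finite equal-size domain and codomain). In particular σ is surjective.
Since σ is surjective, we find the preimage of 34. The inverse of x ↦ x^9 on (ℤ_{41})^× is x ↦ x^9, because 9·9 = 81 = 2·40 + 1 ≡ 1 (mod 40) and x^{40} = 1 for x ≠ 0 (Fermat). So σ⁻¹(34) = 34^9 mod 41.
Repeated squaring mod 41: 34^1 ≡ 34, 34^2 ≡ 34² = 1156 ≡ 8, 34^4 ≡ 8² = 64 ≡ 23, 34^8 ≡ 23² = 529 ≡ 37. Since 9 = 8 + 1, 34^9 ≡ 37·34: 37·34 = 1258 ≡ 28. So 34^9 ≡ 28 (mod 41).
Hence σ⁻¹(34) = 28.

28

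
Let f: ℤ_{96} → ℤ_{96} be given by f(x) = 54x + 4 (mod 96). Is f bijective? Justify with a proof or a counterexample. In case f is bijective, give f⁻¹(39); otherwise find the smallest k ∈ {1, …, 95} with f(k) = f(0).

16

We have gcd(54, 96) = 6 > 1. Taking s = 0 and t = 16: f(0) = 4 and f(16) = 54·16 + 4 = 868 ≡ 4 (mod 96).
So f(0) = f(16) while 0 ≠ 16, so f is not injective, hence not bijective.
Since f is not bijective, we find the least positive k with f(k) = f(0): this means 54k ≡ 0 (mod 96), i.e. 96 ∣ 54k. Since gcd(54, 96) = 6, dividing through by 6 this holds exactly when 16 ∣ 9k, and as gcd(9, 16) = 1, exactly when 16 ∣ k.
The smallest positive such k is 16.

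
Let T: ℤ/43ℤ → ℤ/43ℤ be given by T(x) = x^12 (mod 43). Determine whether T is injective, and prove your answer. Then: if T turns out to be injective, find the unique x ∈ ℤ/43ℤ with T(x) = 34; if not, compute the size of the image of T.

T(1) = 1^12 = 1.
T(6): Repeated squaring mod 43: 6^1 ≡ 6, 6^2 ≡ 6² = 36, 6^4 ≡ 36² = 1296 ≡ 6, 6^8 ≡ 6² = 36. Since 12 = 8 + 4, 6^12 ≡ 36·6: 36·6 = 216 ≡ 1. So 6^12 ≡ 1 (mod 43).
So T(1) = T(6) = 1 while 1 ≠ 6, therefore T is not injective.
Since T is not injective, we determine |image(T)|. Computing x^12 mod 43 for each x (by repeated squaring, reducing mod 43 at every step), the values T(0), T(1), …, T(42) are: 0, 1, 11, 4, 35, 41, 1, 1, 41, 16, 21, 16, 11, 41, 11, 35, 21, 21, 4, 35, 16, 4, 4, 16, 35, 4, 21, 21, 35, 11, 41, 11, 16, 21, 16, 41, 1, 1, 41, 35, 4, 11, 1.
The distinct values are {0, 1, 4, 11, 16, 21, 35, 41}; there are 8 of them.

8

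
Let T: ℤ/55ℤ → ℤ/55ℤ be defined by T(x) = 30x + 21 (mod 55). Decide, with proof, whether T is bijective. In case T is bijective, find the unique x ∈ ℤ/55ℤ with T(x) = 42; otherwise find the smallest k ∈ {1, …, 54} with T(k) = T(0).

11

We have gcd(30, 55) = 5 > 1. Taking x_1 = 0 and x_2 = 11: T(0) = 21 and T(11) = 30·11 + 21 = 351 ≡ 21 (mod 55).
So T(0) = T(11) while 0 ≠ 11, therefore T is not injective, hence not bijective.
Since T is not bijective, we find the least positive k with T(k) = T(0): this means 30k ≡ 0 (mod 55), i.e. 55 ∣ 30k. Since gcd(30, 55) = 5, dividing through by 5 this holds exactly when 11 ∣ 6k, and as gcd(6, 11) = 1, exactly when 11 ∣ k.
The smallest positive such k is 11.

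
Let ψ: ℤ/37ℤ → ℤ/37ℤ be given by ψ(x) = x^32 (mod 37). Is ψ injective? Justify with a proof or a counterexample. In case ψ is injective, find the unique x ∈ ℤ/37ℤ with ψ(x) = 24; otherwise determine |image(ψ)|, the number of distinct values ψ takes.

10

ψ(1) = 1^32 = 1.
ψ(6): Repeated squaring mod 37: 6^1 ≡ 6, 6^2 ≡ 6² = 36, 6^4 ≡ 36² = 1296 ≡ 1, 6^8 ≡ 1² = 1, 6^16 ≡ 1² = 1, 6^32 ≡ 1² = 1. So 6^32 ≡ 1 (mod 37).
So ψ(1) = ψ(6) = 1 while 1 ≠ 6, so ψ is not injective.
Since ψ is not injective, we determine |image(ψ)|. Computing x^32 mod 37 for each x (by repeated squaring, reducing mod 37 at every step), the values ψ(0), ψ(1), …, ψ(36) are: 0, 1, 7, 16, 12, 9, 1, 9, 10, 34, 26, 10, 7, 12, 26, 33, 33, 34, 16, 16, 34, 33, 33, 26, 12, 7, 10, 26, 34, 10, 9, 1, 9, 12, 16, 7, 1.
The distinct values are {0, 1, 7, 9, 10, 12, 16, 26, 33, 34}; there are 10 of them.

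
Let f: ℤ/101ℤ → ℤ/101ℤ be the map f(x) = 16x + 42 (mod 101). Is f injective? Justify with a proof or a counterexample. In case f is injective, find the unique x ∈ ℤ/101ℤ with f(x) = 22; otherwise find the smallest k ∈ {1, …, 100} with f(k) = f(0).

If f(a) = f(b), then 16a ≡ 16b (mod 101). Because gcd(16, 101) = 1, we may cancel 16 to get a ≡ b (mod 101).
Hence f is injective.
We now compute 16⁻¹ mod 101 explicitly. Euclid's algorithm: 101 = 6·16 + 5, 16 = 3·5 + 1; back-substituting gives 1 = 19·16 − 3·101, so 16⁻¹ ≡ 19 (mod 101).
Since f is injective, we find f⁻¹(22): we need 16x ≡ 22 − 42 ≡ 81 (mod 101). Using 16⁻¹ = 19: x ≡ 19·81 = 1539 = 15·101 + 24, so x = 24.
Check: f(24) = 16·24 + 42 = 426 = 4·101 + 22 ≡ 22 (mod 101).

24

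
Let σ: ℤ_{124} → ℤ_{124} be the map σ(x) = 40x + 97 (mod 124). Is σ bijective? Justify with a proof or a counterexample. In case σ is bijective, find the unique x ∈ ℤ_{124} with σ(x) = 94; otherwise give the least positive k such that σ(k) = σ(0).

We have gcd(40, 124) = 4 > 1. Taking u = 0 and v = 31: σ(0) = 97 and σ(31) = 40·31 + 97 = 1337 ≡ 97 (mod 124).
So σ(0) = σ(31) while 0 ≠ 31, hence σ is not injective, hence not bijective.
Since σ is not bijective, we find the least positive k with σ(k) = σ(0): this means 40k ≡ 0 (mod 124), i.e. 124 ∣ 40k. Since gcd(40, 124) = 4, dividing through by 4 this holds exactly when 31 ∣ 10k, and as gcd(10, 31) = 1, exactly when 31 ∣ k.
The smallest positive such k is 31.

31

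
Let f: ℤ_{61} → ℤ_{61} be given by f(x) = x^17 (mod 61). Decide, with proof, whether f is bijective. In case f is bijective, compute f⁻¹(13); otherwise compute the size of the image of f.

47

Since 61 is prime, the nonzero elements of ℤ_{61} form a cyclic group of order 60.
As gcd(17, 60) = 1, raising to the 17th power is a bijection on this group: if u^17 ≡ v^17 then (uv^{−1})^17 = 1, and the only element of order dividing gcd(17, 60) = 1 is 1, so u = v.
With f(0) = 0 this makes f injective on all of ℤ_{61}, hence bijective (finite equal-size domain and codomain). In particular f is bijective.
Since f is bijective, we find the preimage of 13. The inverse of x ↦ x^17 on (ℤ_{61})^× is x ↦ x^53, because 17·53 = 901 = 15·60 + 1 ≡ 1 (mod 60) and x^{60} = 1 for x ≠ 0 (Fermat). So f⁻¹(13) = 13^53 mod 61.
Repeated squaring mod 61: 13^1 ≡ 13, 13^2 ≡ 13² = 169 ≡ 47, 13^4 ≡ 47² = 2209 ≡ 13, 13^8 ≡ 13² = 169 ≡ 47, 13^16 ≡ 47² = 2209 ≡ 13, 13^32 ≡ 13² = 169 ≡ 47. Since 53 = 32 + 16 + 4 + 1, 13^53 ≡ 47·13·13·13: 47·13 = 611 ≡ 1, then 1·13 = 13, then 13·13 = 169 ≡ 47. So 13^53 ≡ 47 (mod 61).
Hence f⁻¹(13) = 47.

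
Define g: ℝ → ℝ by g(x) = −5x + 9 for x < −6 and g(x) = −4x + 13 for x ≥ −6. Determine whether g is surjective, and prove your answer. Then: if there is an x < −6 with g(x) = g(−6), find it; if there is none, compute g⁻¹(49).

Both pieces are strictly decreasing (slopes −5 and −4), so each is injective on its own interval.
The left piece maps (−∞, −6) onto (39, ∞); the right piece maps [−6, ∞) onto (−∞, 37].
The union (39, ∞) ∪ (−∞, 37] omits the interval between 39 and 37; in particular 39 has no preimage. So g is not surjective.
Because the two images are disjoint, no x < −6 has g(x) = g(−6), so we compute g⁻¹(49): 49 lies in (39, ∞), so solve −5x + 9 = 49: x = (49 − 9)/(−5) = −8.

-8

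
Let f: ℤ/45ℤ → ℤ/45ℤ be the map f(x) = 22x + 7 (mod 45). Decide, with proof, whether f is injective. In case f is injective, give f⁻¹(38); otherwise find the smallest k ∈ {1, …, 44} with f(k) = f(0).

28

Suppose f(x_1) = f(x_2) in ℤ/45ℤ. Then 22x_1 + 7 ≡ 22x_2 + 7 (mod 45), thus 22(x_1 − x_2) ≡ 0 (mod 45).
Since gcd(22, 45) = 1, 22 is invertible modulo 45, therefore x_1 − x_2 ≡ 0 (mod 45), i.e. x_1 = x_2.
Therefore f is injective.
We now compute 22⁻¹ mod 45 explicitly. Euclid's algorithm: 45 = 2·22 + 1; back-substituting gives 1 = 43·22 − 21·45, so 22⁻¹ ≡ 43 (mod 45).
Since f is injective, we compute f⁻¹(38): solve 22x + 7 ≡ 38 (mod 45), i.e. 22x ≡ 31 (mod 45).
Multiplying by 22⁻¹ = 43 gives x ≡ 43·31 = 1333 = 29·45 + 28 ≡ 28 (mod 45).
Check: f(28) = 22·28 + 7 = 623 = 13·45 + 38 ≡ 38 (mod 45).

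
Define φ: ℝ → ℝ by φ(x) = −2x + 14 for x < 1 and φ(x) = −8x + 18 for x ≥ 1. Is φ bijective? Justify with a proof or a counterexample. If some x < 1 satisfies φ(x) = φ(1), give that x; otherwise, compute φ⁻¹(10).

Both pieces are strictly decreasing (slopes −2 and −8), so each is injective on its own interval.
The left piece maps (−∞, 1) onto (12, ∞); the right piece maps [1, ∞) onto (−∞, 10].
The images leave a gap (12 has no preimage), so φ is not surjective, hence not bijective.
Because the two images are disjoint, no x < 1 has φ(x) = φ(1), so we compute φ⁻¹(10): 10 lies in (−∞, 10], so solve −8x + 18 = 10: x = (10 − 18)/(−8) = 1.

1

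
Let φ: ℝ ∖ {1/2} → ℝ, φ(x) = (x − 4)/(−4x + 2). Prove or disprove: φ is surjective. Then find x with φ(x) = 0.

If φ(x) = −1/4, cross-multiplying gives −4(x − 4) = 1(−4x + 2), which simplifies to 16 = 2 — false.  So −1/4 has no preimage and φ is not surjective.
Solving φ(x) = 0: cross-multiplying gives x − 4 = 0(−4x + 2), which rearranges to 1x = 4, so x = 4.

4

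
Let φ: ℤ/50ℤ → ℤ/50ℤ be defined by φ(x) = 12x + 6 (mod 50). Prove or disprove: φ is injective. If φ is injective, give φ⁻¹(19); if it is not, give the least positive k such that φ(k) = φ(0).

25

Recall that injectivity means: for all s, t in the domain, φ(s) = φ(t) implies s = t.
We have gcd(12, 50) = 2 > 1. Taking s = 0 and t = 25: φ(0) = 6 and φ(25) = 12·25 + 6 = 306 ≡ 6 (mod 50).
So φ(0) = φ(25) while 0 ≠ 25, so φ is not injective.
Since φ is not injective, we find the least positive k with φ(k) = φ(0): this means 12k ≡ 0 (mod 50), i.e. 50 ∣ 12k. Since gcd(12, 50) = 2, dividing through by 2 this holds exactly when 25 ∣ 6k, and as gcd(6, 25) = 1, exactly when 25 ∣ k.
The smallest positive such k is 25.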